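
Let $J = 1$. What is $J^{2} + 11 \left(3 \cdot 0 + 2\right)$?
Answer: $23$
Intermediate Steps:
$J^{2} + 11 \left(3 \cdot 0 + 2\right) = 1^{2} + 11 \left(3 \cdot 0 + 2\right) = 1 + 11 \left(0 + 2\right) = 1 + 11 \cdot 2 = 1 + 22 = 23$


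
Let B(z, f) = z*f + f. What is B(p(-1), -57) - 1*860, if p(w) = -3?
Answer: -746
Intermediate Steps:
B(z, f) = f + f*z (B(z, f) = f*z + f = f + f*z)
B(p(-1), -57) - 1*860 = -57*(1 - 3) - 1*860 = -57*(-2) - 860 = 114 - 860 = -746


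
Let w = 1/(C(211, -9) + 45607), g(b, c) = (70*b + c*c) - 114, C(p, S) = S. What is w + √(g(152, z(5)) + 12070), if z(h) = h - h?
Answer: 1/45598 + 2*√5649 ≈ 150.32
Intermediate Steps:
z(h) = 0
g(b, c) = -114 + c² + 70*b (g(b, c) = (70*b + c²) - 114 = (c² + 70*b) - 114 = -114 + c² + 70*b)
w = 1/45598 (w = 1/(-9 + 45607) = 1/45598 ≈ 2.1931e-5)
w + √(g(152, z(5)) + 12070) = 1/45598 + √((-114 + 0² + 70*152) + 12070) = 1/45598 + √((-114 + 0 + 10640) + 12070) = 1/45598 + √(10526 + 12070) = 1/45598 + √22596 = 1/45598 + 2*√5649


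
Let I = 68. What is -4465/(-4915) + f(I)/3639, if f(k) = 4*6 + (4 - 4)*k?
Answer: 1091073/1192379 ≈ 0.91504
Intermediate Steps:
f(k) = 24 (f(k) = 24 + 0*k = 24 + 0 = 24)
-4465/(-4915) + f(I)/3639 = -4465/(-4915) + 24/3639 = -4465*(-1/4915) + 24*(1/3639) = 893/983 + 8/1213 = 1091073/1192379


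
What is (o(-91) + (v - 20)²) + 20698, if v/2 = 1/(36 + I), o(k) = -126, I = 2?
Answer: 7570133/361 ≈ 20970.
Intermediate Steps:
v = 1/19 (v = 2/(36 + 2) = 2/38 = 2*(1/38) = 1/19 ≈ 0.052632)
(o(-91) + (v - 20)²) + 20698 = (-126 + (1/19 - 20)²) + 20698 = (-126 + (-379/19)²) + 20698 = (-126 + 143641/361) + 20698 = 98155/361 + 20698 = 7570133/361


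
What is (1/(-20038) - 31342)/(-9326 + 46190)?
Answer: -628030997/738680832 ≈ -0.85021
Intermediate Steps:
(1/(-20038) - 31342)/(-9326 + 46190) = (-1/20038 - 31342)/36864 = -628030997/20038*1/36864 = -628030997/738680832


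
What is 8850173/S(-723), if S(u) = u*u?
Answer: 8850173/522729 ≈ 16.931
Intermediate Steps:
S(u) = u**2
8850173/S(-723) = 8850173/((-723)**2) = 8850173/522729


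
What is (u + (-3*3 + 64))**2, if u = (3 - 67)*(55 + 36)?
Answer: 33281361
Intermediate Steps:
u = -5824 (u = -64*91 = -5824)
(u + (-3*3 + 64))**2 = (-5824 + (-3*3 + 64))**2 = (-5824 + (-9 + 64))**2 = (-5824 + 55)**2 = (-5769)**2 = 33281361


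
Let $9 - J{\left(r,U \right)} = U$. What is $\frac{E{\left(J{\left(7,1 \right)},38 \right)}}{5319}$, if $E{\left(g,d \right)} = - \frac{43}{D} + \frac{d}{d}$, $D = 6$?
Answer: $- \frac{37}{31914} \approx -0.0011594$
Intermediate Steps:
$J{\left(r,U \right)} = 9 - U$
$E{\left(g,d \right)} = - \frac{37}{6}$ ($E{\left(g,d \right)} = - \frac{43}{6} + \frac{d}{d} = \left(-43\right) \frac{1}{6} + 1 = - \frac{43}{6} + 1 = - \frac{37}{6}$)
$\frac{E{\left(J{\left(7,1 \right)},38 \right)}}{5319} = - \frac{37}{6 \cdot 5319} = \left(- \frac{37}{6}\right) \frac{1}{5319} = - \frac{37}{31914}$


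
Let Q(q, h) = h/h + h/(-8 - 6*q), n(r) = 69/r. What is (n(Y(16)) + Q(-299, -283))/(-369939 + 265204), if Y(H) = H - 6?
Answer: -34566/467641775 ≈ -7.3916e-5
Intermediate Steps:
Y(H) = -6 + H
Q(q, h) = 1 + h/(-8 - 6*q)
(n(Y(16)) + Q(-299, -283))/(-369939 + 265204) = (69/(-6 + 16) + (8 - 1*(-283) + 6*(-299))/(2*(4 + 3*(-299))))/(-369939 + 265204) = (69/10 + (8 + 283 - 1794)/(2*(4 - 897)))/(-104735) = (69*(1/10) + (1/2)*(-1503)/(-893))*(-1/104735) = (69/10 + (1/2)*(-1/893)*(-1503))*(-1/104735) = (69/10 + 1503/1786)*(-1/104735) = (34566/4465)*(-1/104735) = -34566/467641775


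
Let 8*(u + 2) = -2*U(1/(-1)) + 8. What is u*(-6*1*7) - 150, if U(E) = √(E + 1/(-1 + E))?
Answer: -108 + 21*I*√6/4 ≈ -108.0 + 12.86*I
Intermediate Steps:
u = -1 - I*√6/8 (u = -2 + (-2*√(1 + (-1 + 1/(-1))/(-1))*(I/√(1 - 1/(-1))) + 8)/8 = -2 + (-2*√(1 - (-1 - 1))*(I*√2/2) + 8)/8 = -2 + (-2*√(1 - 1*(-2))*(I*√2/2) + 8)/8 = -2 + (-2*I*√2*√(1 + 2)/2 + 8)/8 = -2 + (-2*I*√6/2 + 8)/8 = -2 + (-I*√6 + 8)/8 = -2 + (8 - I*√6)/8 = -2 + (1 - I*√6/8) = -1 - I*√6/8 ≈ -1.0 - 0.30619*I)
u*(-6*1*7) - 150 = (-1 - I*√6/8)*(-6*1*7) - 150 = (-1 - I*√6/8)*(-6*7) - 150 = (-1 - I*√6/8)*(-42) - 150 = (42 + 21*I*√6/4) - 150 = -108 + 21*I*√6/4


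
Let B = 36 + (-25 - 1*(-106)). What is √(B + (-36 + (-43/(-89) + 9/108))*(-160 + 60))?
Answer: √260942838/267 ≈ 60.501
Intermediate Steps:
B = 117 (B = 36 + (-25 + 106) = 36 + 81 = 117)
√(B + (-36 + (-43/(-89) + 9/108))*(-160 + 60)) = √(117 + (-36 + (-43/(-89) + 9/108))*(-160 + 60)) = √(117 + (-36 + (-43*(-1/89) + 9*(1/108)))*(-100)) = √(117 + (-36 + (43/89 + 1/12))*(-100)) = √(117 + (-36 + 605/1068)*(-100)) = √(117 - 37843/1068*(-100)) = √(117 + 946075/267) = √(977314/267) = √260942838/267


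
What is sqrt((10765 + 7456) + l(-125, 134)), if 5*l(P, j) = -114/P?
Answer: sqrt(11388239)/25 ≈ 134.99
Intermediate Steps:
l(P, j) = -114/(5*P) (l(P, j) = (-114/P)/5 = -114/(5*P))
sqrt((10765 + 7456) + l(-125, 134)) = sqrt((10765 + 7456) - 114/5/(-125)) = sqrt(18221 - 114/5*(-1/125)) = sqrt(18221 + 114/625) = sqrt(11388239/625) = sqrt(11388239)/25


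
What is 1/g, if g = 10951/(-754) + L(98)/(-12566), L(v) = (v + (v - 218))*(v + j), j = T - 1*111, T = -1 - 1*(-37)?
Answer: -4737382/68614371 ≈ -0.069044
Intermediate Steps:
T = 36 (T = -1 + 37 = 36)
j = -75 (j = 36 - 1*111 = 36 - 111 = -75)
L(v) = (-218 + 2*v)*(-75 + v) (L(v) = (v + (v - 218))*(v - 75) = (v + (-218 + v))*(-75 + v) = (-218 + 2*v)*(-75 + v))
g = -68614371/4737382 (g = 10951/(-754) + (16350 - 368*98 + 2*98²)/(-12566) = 10951*(-1/754) + (16350 - 36064 + 2*9604)*(-1/12566) = -10951/754 + (16350 - 36064 + 19208)*(-1/12566) = -10951/754 - 506*(-1/12566) = -10951/754 + 253/6283 = -68614371/4737382 ≈ -14.484)
1/g = 1/(-68614371/4737382) = -4737382/68614371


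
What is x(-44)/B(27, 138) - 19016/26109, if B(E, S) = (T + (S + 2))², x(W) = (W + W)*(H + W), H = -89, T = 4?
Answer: -410815/2506464 ≈ -0.16390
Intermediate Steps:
x(W) = 2*W*(-89 + W) (x(W) = (W + W)*(-89 + W) = (2*W)*(-89 + W) = 2*W*(-89 + W))
B(E, S) = (6 + S)² (B(E, S) = (4 + (S + 2))² = (4 + (2 + S))² = (6 + S)²)
x(-44)/B(27, 138) - 19016/26109 = (2*(-44)*(-89 - 44))/((6 + 138)²) - 19016/26109 = (2*(-44)*(-133))/(144²) - 19016*1/26109 = 11704/20736 - 19016/26109 = 11704*(1/20736) - 19016/26109 = 1463/2592 - 19016/26109 = -410815/2506464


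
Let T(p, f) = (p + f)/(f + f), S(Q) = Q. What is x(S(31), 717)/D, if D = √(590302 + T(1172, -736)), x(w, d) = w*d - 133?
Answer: 88376*√4996313621/217231027 ≈ 28.757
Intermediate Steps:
T(p, f) = (f + p)/(2*f) (T(p, f) = (f + p)/((2*f)) = (f + p)*(1/(2*f)) = (f + p)/(2*f))
x(w, d) = -133 + d*w (x(w, d) = d*w - 133 = -133 + d*w)
D = √4996313621/92 (D = √(590302 + (½)*(-736 + 1172)/(-736)) = √(590302 + (½)*(-1/736)*436) = √(590302 - 109/368) = √(217231027/368) = √4996313621/92 ≈ 768.31)
x(S(31), 717)/D = (-133 + 717*31)/((√4996313621/92)) = (-133 + 22227)*(4*√4996313621/217231027) = 22094*(4*√4996313621/217231027) = 88376*√4996313621/217231027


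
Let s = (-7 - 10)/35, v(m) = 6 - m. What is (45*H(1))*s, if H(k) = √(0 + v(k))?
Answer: -153*√5/7 ≈ -48.874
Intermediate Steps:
H(k) = √(6 - k) (H(k) = √(0 + (6 - k)) = √(6 - k))
s = -17/35 (s = -17*1/35 = -17/35 ≈ -0.48571)
(45*H(1))*s = (45*√(6 - 1*1))*(-17/35) = (45*√(6 - 1))*(-17/35) = (45*√5)*(-17/35) = -153*√5/7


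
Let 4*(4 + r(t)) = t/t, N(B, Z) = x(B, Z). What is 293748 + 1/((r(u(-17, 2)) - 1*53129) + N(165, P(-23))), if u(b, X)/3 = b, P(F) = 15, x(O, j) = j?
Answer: 62412931304/212471 ≈ 2.9375e+5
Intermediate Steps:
N(B, Z) = Z
u(b, X) = 3*b
r(t) = -15/4 (r(t) = -4 + (t/t)/4 = -4 + (¼)*1 = -4 + ¼ = -15/4)
293748 + 1/((r(u(-17, 2)) - 1*53129) + N(165, P(-23))) = 293748 + 1/((-15/4 - 1*53129) + 15) = 293748 + 1/((-15/4 - 53129) + 15) = 293748 + 1/(-212531/4 + 15) = 293748 + 1/(-212471/4) = 293748 - 4/212471 = 62412931304/212471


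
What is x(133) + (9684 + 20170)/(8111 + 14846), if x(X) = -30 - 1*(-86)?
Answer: 119586/2087 ≈ 57.300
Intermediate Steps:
x(X) = 56 (x(X) = -30 + 86 = 56)
x(133) + (9684 + 20170)/(8111 + 14846) = 56 + (9684 + 20170)/(8111 + 14846) = 56 + 29854/22957 = 56 + 29854*(1/22957) = 56 + 2714/2087 = 119586/2087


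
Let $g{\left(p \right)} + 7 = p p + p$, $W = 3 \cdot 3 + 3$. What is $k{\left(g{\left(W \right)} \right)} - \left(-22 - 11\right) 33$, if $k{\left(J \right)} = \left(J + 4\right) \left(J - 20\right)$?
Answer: $20826$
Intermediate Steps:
$W = 12$ ($W = 9 + 3 = 12$)
$g{\left(p \right)} = -7 + p + p^{2}$ ($g{\left(p \right)} = -7 + \left(p p + p\right) = -7 + \left(p^{2} + p\right) = -7 + \left(p + p^{2}\right) = -7 + p + p^{2}$)
$k{\left(J \right)} = \left(-20 + J\right) \left(4 + J\right)$ ($k{\left(J \right)} = \left(4 + J\right) \left(-20 + J\right) = \left(-20 + J\right) \left(4 + J\right)$)
$k{\left(g{\left(W \right)} \right)} - \left(-22 - 11\right) 33 = \left(-80 + \left(-7 + 12 + 12^{2}\right)^{2} - 16 \left(-7 + 12 + 12^{2}\right)\right) - \left(-22 - 11\right) 33 = \left(-80 + \left(-7 + 12 + 144\right)^{2} - 16 \left(-7 + 12 + 144\right)\right) - \left(-33\right) 33 = \left(-80 + 149^{2} - 2384\right) - -1089 = \left(-80 + 22201 - 2384\right) + 1089 = 19737 + 1089 = 20826$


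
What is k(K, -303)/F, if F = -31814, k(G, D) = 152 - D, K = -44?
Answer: -455/31814 ≈ -0.014302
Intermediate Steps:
k(K, -303)/F = (152 - 1*(-303))/(-31814) = (152 + 303)*(-1/31814) = 455*(-1/31814) = -455/31814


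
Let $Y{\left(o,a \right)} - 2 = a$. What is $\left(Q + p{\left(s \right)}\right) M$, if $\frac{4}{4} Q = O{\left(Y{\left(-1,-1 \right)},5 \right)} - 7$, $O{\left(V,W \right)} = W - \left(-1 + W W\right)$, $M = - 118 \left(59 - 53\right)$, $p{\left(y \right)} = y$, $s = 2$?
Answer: $16992$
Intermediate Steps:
$Y{\left(o,a \right)} = 2 + a$
$M = -708$ ($M = \left(-118\right) 6 = -708$)
$O{\left(V,W \right)} = 1 + W - W^{2}$ ($O{\left(V,W \right)} = W - \left(-1 + W^{2}\right) = 1 + W - W^{2}$)
$Q = -26$ ($Q = \left(1 + 5 - 5^{2}\right) - 7 = \left(1 + 5 - 25\right) - 7 = -19 - 7 = -26$)
$\left(Q + p{\left(s \right)}\right) M = \left(-26 + 2\right) \left(-708\right) = \left(-24\right) \left(-708\right) = 16992$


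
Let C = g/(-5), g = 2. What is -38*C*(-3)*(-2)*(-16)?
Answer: -7296/5 ≈ -1459.2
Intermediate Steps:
C = -⅖ (C = 2/(-5) = 2*(-⅕) = -⅖ ≈ -0.40000)
-38*C*(-3)*(-2)*(-16) = -38*(-⅖*(-3))*(-2)*(-16) = -228*(-2)/5*(-16) = -38*(-12/5)*(-16) = (456/5)*(-16) = -7296/5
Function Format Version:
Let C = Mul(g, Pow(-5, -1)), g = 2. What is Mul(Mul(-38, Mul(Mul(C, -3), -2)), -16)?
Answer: Rational(-7296, 5) ≈ -1459.2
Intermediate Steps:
C = Rational(-2, 5) (C = Mul(2, Pow(-5, -1)) = Mul(2, Rational(-1, 5)) = Rational(-2, 5) ≈ -0.40000)
Mul(Mul(-38, Mul(Mul(C, -3), -2)), -16) = Mul(Mul(-38, Mul(Mul(Rational(-2, 5), -3), -2)), -16) = Mul(Mul(-38, Mul(Rational(6, 5), -2)), -16) = Mul(Mul(-38, Rational(-12, 5)), -16) = Mul(Rational(456, 5), -16) = Rational(-7296, 5)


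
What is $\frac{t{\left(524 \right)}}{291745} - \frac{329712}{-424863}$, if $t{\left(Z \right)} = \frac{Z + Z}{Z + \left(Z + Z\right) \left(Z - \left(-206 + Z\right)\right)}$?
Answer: $\frac{13242408527482}{17064011300385} \approx 0.77604$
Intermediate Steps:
$t{\left(Z \right)} = \frac{2}{413}$ ($t{\left(Z \right)} = \frac{2 Z}{Z + 2 Z 206} = \frac{2 Z}{Z + 412 Z} = \frac{2 Z}{413 Z} = 2 Z \frac{1}{413 Z} = \frac{2}{413}$)
$\frac{t{\left(524 \right)}}{291745} - \frac{329712}{-424863} = \frac{2}{413 \cdot 291745} - \frac{329712}{-424863} = \frac{2}{413} \cdot \frac{1}{291745} - - \frac{109904}{141621} = \frac{2}{120490685} + \frac{109904}{141621} = \frac{13242408527482}{17064011300385}$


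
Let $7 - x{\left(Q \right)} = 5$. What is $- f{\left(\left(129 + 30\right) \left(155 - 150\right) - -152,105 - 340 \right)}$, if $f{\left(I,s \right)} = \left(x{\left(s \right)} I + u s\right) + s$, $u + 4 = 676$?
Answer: $156261$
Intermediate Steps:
$x{\left(Q \right)} = 2$ ($x{\left(Q \right)} = 7 - 5 = 2$)
$u = 672$ ($u = -4 + 676 = 672$)
$f{\left(I,s \right)} = 2 I + 673 s$ ($f{\left(I,s \right)} = \left(2 I + 672 s\right) + s = 2 I + 673 s$)
$- f{\left(\left(129 + 30\right) \left(155 - 150\right) - -152,105 - 340 \right)} = - (2 \left(\left(129 + 30\right) \left(155 - 150\right) - -152\right) + 673 \left(105 - 340\right)) = - (2 \left(159 \cdot 5 + 152\right) + 673 \left(-235\right)) = - (2 \left(795 + 152\right) - 158155) = - (2 \cdot 947 - 158155) = - (1894 - 158155) = \left(-1\right) \left(-156261\right) = 156261$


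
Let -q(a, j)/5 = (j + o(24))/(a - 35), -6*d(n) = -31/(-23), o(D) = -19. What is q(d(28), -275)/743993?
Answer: -202860/3616549973 ≈ -5.6092e-5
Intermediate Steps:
d(n) = -31/138 (d(n) = -(-31)/(6*(-23)) = -(-31)*(-1)/(6*23) = -1/6*31/23 = -31/138)
q(a, j) = -5*(-19 + j)/(-35 + a) (q(a, j) = -5*(j - 19)/(a - 35) = -5*(-19 + j)/(-35 + a))
q(d(28), -275)/743993 = (5*(19 - 1*(-275))/(-35 - 31/138))/743993 = (5*(19 + 275)/(-4861/138))*(1/743993) = (5*(-138/4861)*294)*(1/743993) = -202860/4861*1/743993 = -202860/3616549973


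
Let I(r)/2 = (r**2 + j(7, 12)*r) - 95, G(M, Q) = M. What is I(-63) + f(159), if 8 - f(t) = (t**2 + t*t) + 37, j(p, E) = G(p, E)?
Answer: -43725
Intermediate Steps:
j(p, E) = p
I(r) = -190 + 2*r**2 + 14*r (I(r) = 2*((r**2 + 7*r) - 95) = 2*(-95 + r**2 + 7*r) = -190 + 2*r**2 + 14*r)
f(t) = -29 - 2*t**2 (f(t) = 8 - ((t**2 + t*t) + 37) = 8 - ((t**2 + t**2) + 37) = 8 - (2*t**2 + 37) = 8 - (37 + 2*t**2) = 8 + (-37 - 2*t**2) = -29 - 2*t**2)
I(-63) + f(159) = (-190 + 2*(-63)**2 + 14*(-63)) + (-29 - 2*159**2) = (-190 + 2*3969 - 882) + (-29 - 2*25281) = (-190 + 7938 - 882) + (-29 - 50562) = 6866 - 50591 = -43725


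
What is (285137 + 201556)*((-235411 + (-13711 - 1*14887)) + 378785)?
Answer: 55860675768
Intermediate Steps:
(285137 + 201556)*((-235411 + (-13711 - 1*14887)) + 378785) = 486693*((-235411 + (-13711 - 14887)) + 378785) = 486693*((-235411 - 28598) + 378785) = 486693*(-264009 + 378785) = 486693*114776 = 55860675768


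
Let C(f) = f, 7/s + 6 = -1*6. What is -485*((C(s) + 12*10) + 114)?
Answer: -1358485/12 ≈ -1.1321e+5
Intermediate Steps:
s = -7/12 (s = 7/(-6 - 1*6) = 7/(-6 - 6) = 7/(-12) = 7*(-1/12) = -7/12 ≈ -0.58333)
-485*((C(s) + 12*10) + 114) = -485*((-7/12 + 12*10) + 114) = -485*((-7/12 + 120) + 114) = -485*(1433/12 + 114) = -485*2801/12 = -1358485/12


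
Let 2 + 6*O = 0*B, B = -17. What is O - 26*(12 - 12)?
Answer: -1/3 ≈ -0.33333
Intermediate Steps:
O = -1/3 (O = -1/3 + (0*(-17))/6 = -1/3 + (1/6)*0 = -1/3 + 0 = -1/3 ≈ -0.33333)
O - 26*(12 - 12) = -1/3 - 26*(12 - 12) = -1/3 - 26*0 = -1/3 + 0 = -1/3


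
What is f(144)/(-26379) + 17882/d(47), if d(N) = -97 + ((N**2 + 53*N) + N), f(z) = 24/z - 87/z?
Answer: 1257896833/327099600 ≈ 3.8456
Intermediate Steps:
f(z) = -63/z
d(N) = -97 + N**2 + 54*N (d(N) = -97 + (N**2 + 54*N) = -97 + N**2 + 54*N)
f(144)/(-26379) + 17882/d(47) = -63/144/(-26379) + 17882/(-97 + 47**2 + 54*47) = -63*1/144*(-1/26379) + 17882/(-97 + 2209 + 2538) = -7/16*(-1/26379) + 17882/4650 = 7/422064 + 17882*(1/4650) = 7/422064 + 8941/2325 = 1257896833/327099600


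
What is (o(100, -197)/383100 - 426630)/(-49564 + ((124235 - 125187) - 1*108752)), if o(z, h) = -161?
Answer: 163441953161/61015570800 ≈ 2.6787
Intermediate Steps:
(o(100, -197)/383100 - 426630)/(-49564 + ((124235 - 125187) - 1*108752)) = (-161/383100 - 426630)/(-49564 + ((124235 - 125187) - 1*108752)) = (-161*1/383100 - 426630)/(-49564 + (-952 - 108752)) = (-161/383100 - 426630)/(-49564 - 109704) = -163441953161/383100/(-159268) = -163441953161/383100*(-1/159268) = 163441953161/61015570800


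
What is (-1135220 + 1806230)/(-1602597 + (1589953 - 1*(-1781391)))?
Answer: 671010/1768747 ≈ 0.37937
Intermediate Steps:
(-1135220 + 1806230)/(-1602597 + (1589953 - 1*(-1781391))) = 671010/(-1602597 + (1589953 + 1781391)) = 671010/(-1602597 + 3371344) = 671010/1768747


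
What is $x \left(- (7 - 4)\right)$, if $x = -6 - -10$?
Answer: $-12$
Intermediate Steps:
$x = 4$ ($x = -6 + 10 = 4$)
$x \left(- (7 - 4)\right) = 4 \left(- (7 - 4)\right) = 4 \left(\left(-1\right) 3\right) = 4 \left(-3\right) = -12$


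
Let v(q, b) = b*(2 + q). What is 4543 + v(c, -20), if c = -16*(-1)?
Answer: 4183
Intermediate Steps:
c = 16
4543 + v(c, -20) = 4543 - 20*(2 + 16) = 4543 - 20*18 = 4543 - 360 = 4183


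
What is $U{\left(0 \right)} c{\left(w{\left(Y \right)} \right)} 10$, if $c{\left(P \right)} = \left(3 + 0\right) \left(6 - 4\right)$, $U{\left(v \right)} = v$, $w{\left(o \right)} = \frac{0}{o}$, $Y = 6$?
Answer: $0$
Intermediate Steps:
$w{\left(o \right)} = 0$
$c{\left(P \right)} = 6$ ($c{\left(P \right)} = 3 \cdot 2 = 6$)
$U{\left(0 \right)} c{\left(w{\left(Y \right)} \right)} 10 = 0 \cdot 6 \cdot 10 = 0 \cdot 10 = 0$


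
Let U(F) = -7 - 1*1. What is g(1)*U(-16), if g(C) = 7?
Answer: -56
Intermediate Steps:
U(F) = -8 (U(F) = -7 - 1 = -8)
g(1)*U(-16) = 7*(-8) = -56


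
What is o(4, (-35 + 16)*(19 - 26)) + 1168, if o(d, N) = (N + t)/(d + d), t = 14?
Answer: 9491/8 ≈ 1186.4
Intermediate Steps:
o(d, N) = (14 + N)/(2*d) (o(d, N) = (N + 14)/(d + d) = (14 + N)/((2*d)) = (14 + N)*(1/(2*d)) = (14 + N)/(2*d))
o(4, (-35 + 16)*(19 - 26)) + 1168 = (½)*(14 + (-35 + 16)*(19 - 26))/4 + 1168 = (½)*(¼)*(14 - 19*(-7)) + 1168 = (½)*(¼)*(14 + 133) + 1168 = (½)*(¼)*147 + 1168 = 147/8 + 1168 = 9491/8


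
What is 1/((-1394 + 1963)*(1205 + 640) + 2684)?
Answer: 1/1052489 ≈ 9.5013e-7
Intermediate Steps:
1/((-1394 + 1963)*(1205 + 640) + 2684) = 1/(569*1845 + 2684) = 1/(1049805 + 2684) = 1/1052489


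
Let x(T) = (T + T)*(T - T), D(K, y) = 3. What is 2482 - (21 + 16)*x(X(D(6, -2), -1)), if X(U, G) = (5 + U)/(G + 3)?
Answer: 2482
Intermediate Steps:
X(U, G) = (5 + U)/(3 + G)
x(T) = 0 (x(T) = (2*T)*0 = 0)
2482 - (21 + 16)*x(X(D(6, -2), -1)) = 2482 - (21 + 16)*0 = 2482 - 37*0 = 2482 - 1*0 = 2482 + 0 = 2482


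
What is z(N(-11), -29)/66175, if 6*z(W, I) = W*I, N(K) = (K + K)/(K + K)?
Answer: -29/397050 ≈ -7.3039e-5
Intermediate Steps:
N(K) = 1 (N(K) = (2*K)/((2*K)) = (2*K)*(1/(2*K)) = 1)
z(W, I) = I*W/6 (z(W, I) = (W*I)/6 = (I*W)/6 = I*W/6)
z(N(-11), -29)/66175 = ((⅙)*(-29)*1)/66175 = -29/6*1/66175 = -29/397050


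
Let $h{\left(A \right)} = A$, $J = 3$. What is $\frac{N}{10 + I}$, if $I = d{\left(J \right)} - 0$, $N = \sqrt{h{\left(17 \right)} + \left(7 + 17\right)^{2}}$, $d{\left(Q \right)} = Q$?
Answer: $\frac{\sqrt{593}}{13} \approx 1.8732$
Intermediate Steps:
$N = \sqrt{593}$ ($N = \sqrt{17 + \left(7 + 17\right)^{2}} = \sqrt{17 + 24^{2}} = \sqrt{17 + 576} = \sqrt{593} \approx 24.352$)
$I = 3$ ($I = 3 - 0 = 3 + 0 = 3$)
$\frac{N}{10 + I} = \frac{\sqrt{593}}{10 + 3} = \frac{\sqrt{593}}{13}$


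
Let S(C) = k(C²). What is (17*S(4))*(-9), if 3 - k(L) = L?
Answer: 1989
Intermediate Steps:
k(L) = 3 - L
S(C) = 3 - C²
(17*S(4))*(-9) = (17*(3 - 1*4²))*(-9) = (17*(3 - 1*16))*(-9) = (17*(3 - 16))*(-9) = (17*(-13))*(-9) = -221*(-9) = 1989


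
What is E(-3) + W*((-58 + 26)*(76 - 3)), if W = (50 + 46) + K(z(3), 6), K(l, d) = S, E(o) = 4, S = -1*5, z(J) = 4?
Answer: -212572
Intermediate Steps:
S = -5
K(l, d) = -5
W = 91 (W = (50 + 46) - 5 = 96 - 5 = 91)
E(-3) + W*((-58 + 26)*(76 - 3)) = 4 + 91*((-58 + 26)*(76 - 3)) = 4 + 91*(-32*73) = 4 + 91*(-2336) = 4 - 212576 = -212572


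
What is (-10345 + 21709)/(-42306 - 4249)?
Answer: -11364/46555 ≈ -0.24410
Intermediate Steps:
(-10345 + 21709)/(-42306 - 4249) = 11364/(-46555) = 11364*(-1/46555) = -11364/46555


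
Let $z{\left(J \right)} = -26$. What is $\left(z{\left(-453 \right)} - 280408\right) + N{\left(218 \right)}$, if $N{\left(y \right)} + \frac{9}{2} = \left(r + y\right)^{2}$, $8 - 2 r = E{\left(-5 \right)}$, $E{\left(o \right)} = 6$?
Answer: $- \frac{464955}{2} \approx -2.3248 \cdot 10^{5}$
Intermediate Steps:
$r = 1$ ($r = 4 - 3 = 1$)
$N{\left(y \right)} = - \frac{9}{2} + \left(1 + y\right)^{2}$
$\left(z{\left(-453 \right)} - 280408\right) + N{\left(218 \right)} = \left(-26 - 280408\right) - \left(\frac{9}{2} - \left(1 + 218\right)^{2}\right) = -280434 - \left(\frac{9}{2} - 219^{2}\right) = -280434 + \left(- \frac{9}{2} + 47961\right) = -280434 + \frac{95913}{2} = - \frac{464955}{2}$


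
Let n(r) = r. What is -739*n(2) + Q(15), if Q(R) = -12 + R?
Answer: -1475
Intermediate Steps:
-739*n(2) + Q(15) = -739*2 + (-12 + 15) = -1478 + 3 = -1475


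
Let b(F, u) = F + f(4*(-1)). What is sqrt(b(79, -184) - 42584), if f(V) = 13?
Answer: 2*I*sqrt(10623) ≈ 206.14*I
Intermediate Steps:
b(F, u) = 13 + F (b(F, u) = F + 13 = 13 + F)
sqrt(b(79, -184) - 42584) = sqrt((13 + 79) - 42584) = sqrt(92 - 42584) = sqrt(-42492) = 2*I*sqrt(10623)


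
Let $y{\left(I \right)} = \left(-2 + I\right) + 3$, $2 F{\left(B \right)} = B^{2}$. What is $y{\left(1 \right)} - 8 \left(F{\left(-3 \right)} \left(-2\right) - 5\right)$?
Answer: $114$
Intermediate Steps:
$F{\left(B \right)} = \frac{B^{2}}{2}$
$y{\left(I \right)} = 1 + I$
$y{\left(1 \right)} - 8 \left(F{\left(-3 \right)} \left(-2\right) - 5\right) = \left(1 + 1\right) - 8 \left(\frac{\left(-3\right)^{2}}{2} \left(-2\right) - 5\right) = 2 - 8 \left(\frac{1}{2} \cdot 9 \left(-2\right) - 5\right) = 2 - 8 \left(\frac{9}{2} \left(-2\right) - 5\right) = 2 - 8 \left(-9 - 5\right) = 2 - -112 = 2 + 112 = 114$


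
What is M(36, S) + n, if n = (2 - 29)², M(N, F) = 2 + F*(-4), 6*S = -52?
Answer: 2297/3 ≈ 765.67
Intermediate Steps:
S = -26/3 (S = (⅙)*(-52) = -26/3 ≈ -8.6667)
M(N, F) = 2 - 4*F
n = 729 (n = (-27)² = 729)
M(36, S) + n = (2 - 4*(-26/3)) + 729 = (2 + 104/3) + 729 = 110/3 + 729 = 2297/3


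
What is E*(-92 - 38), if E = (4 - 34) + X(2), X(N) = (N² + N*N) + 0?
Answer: 2860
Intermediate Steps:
X(N) = 2*N² (X(N) = (N² + N²) + 0 = 2*N² + 0 = 2*N²)
E = -22 (E = (4 - 34) + 2*2² = -30 + 2*4 = -30 + 8 = -22)
E*(-92 - 38) = -22*(-92 - 38) = -22*(-130) = 2860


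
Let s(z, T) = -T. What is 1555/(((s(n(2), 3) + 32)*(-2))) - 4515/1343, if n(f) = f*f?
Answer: -2350235/77894 ≈ -30.172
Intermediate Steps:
n(f) = f²
1555/(((s(n(2), 3) + 32)*(-2))) - 4515/1343 = 1555/(((-1*3 + 32)*(-2))) - 4515/1343 = 1555/(((-3 + 32)*(-2))) - 4515*1/1343 = 1555/((29*(-2))) - 4515/1343 = 1555/(-58) - 4515/1343 = 1555*(-1/58) - 4515/1343 = -1555/58 - 4515/1343 = -2350235/77894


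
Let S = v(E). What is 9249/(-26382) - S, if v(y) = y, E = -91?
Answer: 797171/8794 ≈ 90.649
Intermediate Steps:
S = -91
9249/(-26382) - S = 9249/(-26382) - 1*(-91) = 9249*(-1/26382) + 91 = -3083/8794 + 91 = 797171/8794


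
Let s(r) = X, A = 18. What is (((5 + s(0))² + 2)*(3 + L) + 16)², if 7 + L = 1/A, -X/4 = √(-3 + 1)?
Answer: -15717751/324 + 913060*I*√2/81 ≈ -48512.0 + 15942.0*I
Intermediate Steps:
X = -4*I*√2 (X = -4*√(-3 + 1) = -4*I*√2 ≈ -5.6569*I)
s(r) = -4*I*√2
L = -125/18 (L = -7 + 1/18 = -125/18 ≈ -6.9444)
(((5 + s(0))² + 2)*(3 + L) + 16)² = (((5 - 4*I*√2)² + 2)*(3 - 125/18) + 16)² = ((2 + (5 - 4*I*√2)²)*(-71/18) + 16)² = ((-71/9 - 71*(5 - 4*I*√2)²/18) + 16)² = (73/9 - 71*(5 - 4*I*√2)²/18)²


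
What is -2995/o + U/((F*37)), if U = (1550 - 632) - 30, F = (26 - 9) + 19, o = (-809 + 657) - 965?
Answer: 11219/3351 ≈ 3.3480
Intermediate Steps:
o = -1117 (o = -152 - 965 = -1117)
F = 36 (F = 17 + 19 = 36)
U = 888 (U = 918 - 30 = 888)
-2995/o + U/((F*37)) = -2995/(-1117) + 888/((36*37)) = -2995*(-1/1117) + 888/1332 = 2995/1117 + 888*(1/1332) = 2995/1117 + ⅔ = 11219/3351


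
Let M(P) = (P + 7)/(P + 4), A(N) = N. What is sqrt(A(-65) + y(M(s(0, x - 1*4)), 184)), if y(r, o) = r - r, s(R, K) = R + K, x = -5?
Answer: I*sqrt(65) ≈ 8.0623*I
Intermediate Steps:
s(R, K) = K + R
M(P) = (7 + P)/(4 + P)
y(r, o) = 0
sqrt(A(-65) + y(M(s(0, x - 1*4)), 184)) = sqrt(-65 + 0) = sqrt(-65) = I*sqrt(65)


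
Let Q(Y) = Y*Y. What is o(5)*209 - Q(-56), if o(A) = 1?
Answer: -2927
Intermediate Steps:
Q(Y) = Y**2
o(5)*209 - Q(-56) = 1*209 - 1*(-56)**2 = 209 - 1*3136 = 209 - 3136 = -2927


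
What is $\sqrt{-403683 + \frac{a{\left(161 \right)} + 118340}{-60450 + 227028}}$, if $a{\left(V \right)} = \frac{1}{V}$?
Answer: $\frac{i \sqrt{290353279300982783634}}{26819058} \approx 635.36 i$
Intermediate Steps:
$\sqrt{-403683 + \frac{a{\left(161 \right)} + 118340}{-60450 + 227028}} = \sqrt{-403683 + \frac{\frac{1}{161} + 118340}{-60450 + 227028}} = \sqrt{-403683 + \frac{\frac{1}{161} + 118340}{166578}} = \sqrt{-403683 + \frac{19052741}{161} \cdot \frac{1}{166578}} = \sqrt{-403683 + \frac{19052741}{26819058}} = \sqrt{- \frac{10826378737873}{26819058}} = \frac{i \sqrt{290353279300982783634}}{26819058}$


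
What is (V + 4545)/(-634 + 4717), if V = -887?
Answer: 3658/4083 ≈ 0.89591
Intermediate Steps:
(V + 4545)/(-634 + 4717) = (-887 + 4545)/(-634 + 4717) = 3658/4083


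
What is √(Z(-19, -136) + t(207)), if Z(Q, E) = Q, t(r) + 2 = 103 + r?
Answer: 17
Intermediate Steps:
t(r) = 101 + r (t(r) = -2 + (103 + r) = 101 + r)
√(Z(-19, -136) + t(207)) = √(-19 + (101 + 207)) = √(-19 + 308) = √289 = 17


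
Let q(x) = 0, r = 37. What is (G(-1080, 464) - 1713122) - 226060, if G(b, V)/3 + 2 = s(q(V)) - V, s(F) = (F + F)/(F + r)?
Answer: -1940580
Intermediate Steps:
s(F) = 2*F/(37 + F) (s(F) = (F + F)/(F + 37) = (2*F)/(37 + F) = 2*F/(37 + F))
G(b, V) = -6 - 3*V (G(b, V) = -6 + 3*(2*0/(37 + 0) - V) = -6 + 3*(2*0/37 - V) = -6 + 3*(2*0*(1/37) - V) = -6 + 3*(0 - V) = -6 + 3*(-V) = -6 - 3*V)
(G(-1080, 464) - 1713122) - 226060 = ((-6 - 3*464) - 1713122) - 226060 = ((-6 - 1392) - 1713122) - 226060 = (-1398 - 1713122) - 226060 = -1714520 - 226060 = -1940580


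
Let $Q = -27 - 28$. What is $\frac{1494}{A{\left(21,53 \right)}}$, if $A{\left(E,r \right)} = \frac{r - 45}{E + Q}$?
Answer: $- \frac{12699}{2} \approx -6349.5$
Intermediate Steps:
$Q = -55$ ($Q = -27 - 28 = -55$)
$A{\left(E,r \right)} = \frac{-45 + r}{-55 + E}$ ($A{\left(E,r \right)} = \frac{r - 45}{E - 55} = \frac{-45 + r}{-55 + E}$)
$\frac{1494}{A{\left(21,53 \right)}} = \frac{1494}{\frac{1}{-55 + 21} \left(-45 + 53\right)} = \frac{1494}{\frac{1}{-34} \cdot 8} = \frac{1494}{\left(- \frac{1}{34}\right) 8} = \frac{1494}{- \frac{4}{17}} = 1494 \left(- \frac{17}{4}\right) = - \frac{12699}{2}$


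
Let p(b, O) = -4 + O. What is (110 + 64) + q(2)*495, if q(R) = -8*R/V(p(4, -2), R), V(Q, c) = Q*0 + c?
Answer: -3786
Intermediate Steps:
V(Q, c) = c (V(Q, c) = 0 + c = c)
q(R) = -8 (q(R) = -8/(R/R) = -8/1 = -8*1 = -8)
(110 + 64) + q(2)*495 = (110 + 64) - 8*495 = 174 - 3960 = -3786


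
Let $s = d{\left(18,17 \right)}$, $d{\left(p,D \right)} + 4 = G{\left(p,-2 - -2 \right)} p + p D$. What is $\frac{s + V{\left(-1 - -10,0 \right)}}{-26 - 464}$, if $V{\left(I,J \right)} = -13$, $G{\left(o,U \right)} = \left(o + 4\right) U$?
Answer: $- \frac{289}{490} \approx -0.5898$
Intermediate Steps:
$G{\left(o,U \right)} = U \left(4 + o\right)$ ($G{\left(o,U \right)} = \left(4 + o\right) U = U \left(4 + o\right)$)
$d{\left(p,D \right)} = -4 + D p$ ($d{\left(p,D \right)} = -4 + \left(\left(-2 - -2\right) \left(4 + p\right) p + p D\right) = -4 + \left(\left(-2 + 2\right) \left(4 + p\right) p + D p\right) = -4 + \left(0 \left(4 + p\right) p + D p\right) = -4 + \left(0 p + D p\right) = -4 + \left(0 + D p\right) = -4 + D p$)
$s = 302$ ($s = -4 + 17 \cdot 18 = -4 + 306 = 302$)
$\frac{s + V{\left(-1 - -10,0 \right)}}{-26 - 464} = \frac{302 - 13}{-26 - 464} = \frac{289}{-490} = 289 \left(- \frac{1}{490}\right) = - \frac{289}{490}$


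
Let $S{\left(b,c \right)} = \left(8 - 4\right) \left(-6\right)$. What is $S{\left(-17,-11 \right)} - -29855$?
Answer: $29831$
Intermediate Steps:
$S{\left(b,c \right)} = -24$ ($S{\left(b,c \right)} = 4 \left(-6\right) = -24$)
$S{\left(-17,-11 \right)} - -29855 = -24 - -29855 = -24 + 29855 = 29831$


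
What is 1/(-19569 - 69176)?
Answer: -1/88745 ≈ -1.1268e-5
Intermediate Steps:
1/(-19569 - 69176) = 1/(-88745) = -1/88745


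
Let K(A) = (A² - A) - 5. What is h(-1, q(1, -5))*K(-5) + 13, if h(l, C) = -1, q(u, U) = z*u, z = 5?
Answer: -12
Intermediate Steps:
q(u, U) = 5*u
K(A) = -5 + A² - A
h(-1, q(1, -5))*K(-5) + 13 = -(-5 + (-5)² - 1*(-5)) + 13 = -(-5 + 25 + 5) + 13 = -1*25 + 13 = -25 + 13 = -12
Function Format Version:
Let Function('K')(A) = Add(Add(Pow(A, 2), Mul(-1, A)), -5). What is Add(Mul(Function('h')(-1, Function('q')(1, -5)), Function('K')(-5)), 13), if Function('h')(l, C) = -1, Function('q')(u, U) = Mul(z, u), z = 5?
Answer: -12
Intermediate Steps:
Function('q')(u, U) = Mul(5, u)
Function('K')(A) = Add(-5, Pow(A, 2), Mul(-1, A))
Add(Mul(Function('h')(-1, Function('q')(1, -5)), Function('K')(-5)), 13) = Add(Mul(-1, Add(-5, Pow(-5, 2), Mul(-1, -5))), 13) = Add(Mul(-1, Add(-5, 25, 5)), 13) = Add(Mul(-1, 25), 13) = Add(-25, 13) = -12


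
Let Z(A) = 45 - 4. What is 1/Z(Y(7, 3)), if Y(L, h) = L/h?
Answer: 1/41 ≈ 0.024390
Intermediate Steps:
Z(A) = 41
1/Z(Y(7, 3)) = 1/41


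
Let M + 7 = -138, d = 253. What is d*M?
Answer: -36685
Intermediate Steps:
M = -145 (M = -7 - 138 = -145)
d*M = 253*(-145) = -36685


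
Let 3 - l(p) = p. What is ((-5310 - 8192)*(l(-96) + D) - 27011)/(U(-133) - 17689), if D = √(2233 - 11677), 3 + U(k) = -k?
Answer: 1363709/17559 + 27004*I*√2361/17559 ≈ 77.664 + 74.727*I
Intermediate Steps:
l(p) = 3 - p
U(k) = -3 - k
D = 2*I*√2361 (D = √(-9444) = 2*I*√2361 ≈ 97.18*I)
((-5310 - 8192)*(l(-96) + D) - 27011)/(U(-133) - 17689) = ((-5310 - 8192)*((3 - 1*(-96)) + 2*I*√2361) - 27011)/((-3 - 1*(-133)) - 17689) = (-13502*((3 + 96) + 2*I*√2361) - 27011)/((-3 + 133) - 17689) = (-13502*(99 + 2*I*√2361) - 27011)/(130 - 17689) = ((-1336698 - 27004*I*√2361) - 27011)/(-17559) = (-1363709 - 27004*I*√2361)*(-1/17559) = 1363709/17559 + 27004*I*√2361/17559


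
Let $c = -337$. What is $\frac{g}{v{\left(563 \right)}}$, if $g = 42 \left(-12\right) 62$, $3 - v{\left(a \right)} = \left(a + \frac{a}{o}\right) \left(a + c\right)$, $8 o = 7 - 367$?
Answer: $\frac{1406160}{5598337} \approx 0.25117$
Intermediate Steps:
$o = -45$ ($o = \frac{7 - 367}{8} = \frac{1}{8} \left(-360\right) = -45$)
$v{\left(a \right)} = 3 - \frac{44 a \left(-337 + a\right)}{45}$ ($v{\left(a \right)} = 3 - \left(a + \frac{a}{-45}\right) \left(a - 337\right) = 3 - \left(a + a \left(- \frac{1}{45}\right)\right) \left(-337 + a\right) = 3 - \left(a - \frac{a}{45}\right) \left(-337 + a\right) = 3 - \frac{44 a}{45} \left(-337 + a\right) = 3 - \frac{44 a \left(-337 + a\right)}{45}$)
$g = -31248$ ($g = \left(-504\right) 62 = -31248$)
$\frac{g}{v{\left(563 \right)}} = - \frac{31248}{3 - \frac{44 \cdot 563^{2}}{45} + \frac{14828}{45} \cdot 563} = - \frac{31248}{3 - \frac{13946636}{45} + \frac{8348164}{45}} = - \frac{31248}{- \frac{5598337}{45}} = \left(-31248\right) \left(- \frac{45}{5598337}\right) = \frac{1406160}{5598337}$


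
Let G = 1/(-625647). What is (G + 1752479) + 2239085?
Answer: 2497310041907/625647 ≈ 3.9916e+6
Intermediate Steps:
G = -1/625647 ≈ -1.5983e-6
(G + 1752479) + 2239085 = (-1/625647 + 1752479) + 2239085 = 1096433228912/625647 + 2239085 = 2497310041907/625647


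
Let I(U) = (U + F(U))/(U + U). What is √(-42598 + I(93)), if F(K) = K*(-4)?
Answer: I*√170398/2 ≈ 206.4*I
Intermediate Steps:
F(K) = -4*K
I(U) = -3/2 (I(U) = (U - 4*U)/(U + U) = (-3*U)/((2*U)) = (-3*U)*(1/(2*U)) = -3/2)
√(-42598 + I(93)) = √(-42598 - 3/2) = √(-85199/2) = I*√170398/2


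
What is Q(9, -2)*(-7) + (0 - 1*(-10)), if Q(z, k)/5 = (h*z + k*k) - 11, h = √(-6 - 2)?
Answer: 255 - 630*I*√2 ≈ 255.0 - 890.95*I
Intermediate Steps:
h = 2*I*√2 (h = √(-8) = 2*I*√2 ≈ 2.8284*I)
Q(z, k) = -55 + 5*k² + 10*I*z*√2 (Q(z, k) = 5*(((2*I*√2)*z + k*k) - 11) = 5*((2*I*z*√2 + k²) - 11) = 5*((k² + 2*I*z*√2) - 11) = 5*(-11 + k² + 2*I*z*√2) = -55 + 5*k² + 10*I*z*√2)
Q(9, -2)*(-7) + (0 - 1*(-10)) = (-55 + 5*(-2)² + 10*I*9*√2)*(-7) + (0 - 1*(-10)) = (-55 + 5*4 + 90*I*√2)*(-7) + (0 + 10) = (-55 + 20 + 90*I*√2)*(-7) + 10 = (-35 + 90*I*√2)*(-7) + 10 = (245 - 630*I*√2) + 10 = 255 - 630*I*√2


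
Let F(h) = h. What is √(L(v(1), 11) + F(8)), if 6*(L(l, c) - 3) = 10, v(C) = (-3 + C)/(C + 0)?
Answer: √114/3 ≈ 3.5590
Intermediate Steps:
v(C) = (-3 + C)/C
L(l, c) = 14/3 (L(l, c) = 3 + (⅙)*10 = 3 + 5/3 = 14/3)
√(L(v(1), 11) + F(8)) = √(14/3 + 8) = √(38/3) = √114/3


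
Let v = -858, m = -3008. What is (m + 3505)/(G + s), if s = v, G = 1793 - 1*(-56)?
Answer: 497/991 ≈ 0.50151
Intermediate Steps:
G = 1849 (G = 1793 + 56 = 1849)
s = -858
(m + 3505)/(G + s) = (-3008 + 3505)/(1849 - 858) = 497/991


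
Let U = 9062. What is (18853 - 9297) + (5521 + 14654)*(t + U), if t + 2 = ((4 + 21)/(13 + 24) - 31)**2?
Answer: 275644416364/1369 ≈ 2.0135e+8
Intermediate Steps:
t = 1256146/1369 (t = -2 + ((4 + 21)/(13 + 24) - 31)**2 = -2 + (25/37 - 31)**2 = -2 + (-1122/37)**2 = -2 + 1258884/1369 = 1256146/1369 ≈ 917.56)
(18853 - 9297) + (5521 + 14654)*(t + U) = (18853 - 9297) + (5521 + 14654)*(1256146/1369 + 9062) = 9556 + 20175*(13662024/1369) = 9556 + 275631334200/1369 = 275644416364/1369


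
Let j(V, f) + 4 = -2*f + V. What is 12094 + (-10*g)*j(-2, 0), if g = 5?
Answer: 12394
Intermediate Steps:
j(V, f) = -4 + V - 2*f (j(V, f) = -4 + (-2*f + V) = -4 + (V - 2*f) = -4 + V - 2*f)
12094 + (-10*g)*j(-2, 0) = 12094 + (-10*5)*(-4 - 2 - 2*0) = 12094 - 50*(-4 - 2 + 0) = 12094 - 50*(-6) = 12094 + 300 = 12394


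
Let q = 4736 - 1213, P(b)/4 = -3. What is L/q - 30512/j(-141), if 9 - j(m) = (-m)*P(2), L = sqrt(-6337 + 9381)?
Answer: -30512/1701 + 2*sqrt(761)/3523 ≈ -17.922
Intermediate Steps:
P(b) = -12 (P(b) = 4*(-3) = -12)
q = 3523
L = 2*sqrt(761) (L = sqrt(3044) = 2*sqrt(761) ≈ 55.172)
j(m) = 9 - 12*m (j(m) = 9 - (-m)*(-12) = 9 - 12*m)
L/q - 30512/j(-141) = (2*sqrt(761))/3523 - 30512/(9 - 12*(-141)) = (2*sqrt(761))*(1/3523) - 30512/(9 + 1692) = 2*sqrt(761)/3523 - 30512/1701 = -30512/1701 + 2*sqrt(761)/3523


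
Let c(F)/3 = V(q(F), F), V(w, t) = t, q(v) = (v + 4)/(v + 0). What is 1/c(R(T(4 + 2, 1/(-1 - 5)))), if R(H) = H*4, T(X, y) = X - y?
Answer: 1/74 ≈ 0.013514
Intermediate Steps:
q(v) = (4 + v)/v
R(H) = 4*H
c(F) = 3*F
1/c(R(T(4 + 2, 1/(-1 - 5)))) = 1/(3*(4*((4 + 2) - 1/(-1 - 5)))) = 1/(3*(4*(6 - 1/(-6)))) = 1/(3*(4*(6 - 1*(-⅙)))) = 1/(3*(4*(6 + ⅙))) = 1/(3*(4*(37/6))) = 1/(3*(74/3)) = 1/74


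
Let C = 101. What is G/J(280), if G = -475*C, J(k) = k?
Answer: -9595/56 ≈ -171.34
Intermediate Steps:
G = -47975 (G = -475*101 = -47975)
G/J(280) = -47975/280 = -47975*1/280 = -9595/56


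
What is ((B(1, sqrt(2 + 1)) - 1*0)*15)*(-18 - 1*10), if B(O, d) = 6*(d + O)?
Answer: -2520 - 2520*sqrt(3) ≈ -6884.8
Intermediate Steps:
B(O, d) = 6*O + 6*d (B(O, d) = 6*(O + d) = 6*O + 6*d)
((B(1, sqrt(2 + 1)) - 1*0)*15)*(-18 - 1*10) = (((6*1 + 6*sqrt(2 + 1)) - 1*0)*15)*(-18 - 1*10) = (((6 + 6*sqrt(3)) + 0)*15)*(-18 - 10) = ((6 + 6*sqrt(3))*15)*(-28) = (90 + 90*sqrt(3))*(-28) = -2520 - 2520*sqrt(3)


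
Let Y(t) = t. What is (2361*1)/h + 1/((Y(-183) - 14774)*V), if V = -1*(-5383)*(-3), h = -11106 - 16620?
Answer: -190092437449/2232318160506 ≈ -0.085155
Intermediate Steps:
h = -27726
V = -16149 (V = 5383*(-3) = -16149)
(2361*1)/h + 1/((Y(-183) - 14774)*V) = (2361*1)/(-27726) + 1/(-183 - 14774*(-16149)) = 2361*(-1/27726) - 1/16149/(-14957) = -787/9242 - 1/14957*(-1/16149) = -787/9242 + 1/241540593 = -190092437449/2232318160506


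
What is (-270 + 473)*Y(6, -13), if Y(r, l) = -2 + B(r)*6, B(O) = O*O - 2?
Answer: 41006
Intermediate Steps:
B(O) = -2 + O² (B(O) = O² - 2 = -2 + O²)
Y(r, l) = -14 + 6*r² (Y(r, l) = -2 + (-2 + r²)*6 = -2 + (-12 + 6*r²) = -14 + 6*r²)
(-270 + 473)*Y(6, -13) = (-270 + 473)*(-14 + 6*6²) = 203*(-14 + 6*36) = 203*(-14 + 216) = 203*202 = 41006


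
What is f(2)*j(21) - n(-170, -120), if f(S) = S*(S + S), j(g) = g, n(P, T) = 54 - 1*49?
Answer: 163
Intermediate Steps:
n(P, T) = 5 (n(P, T) = 54 - 49 = 5)
f(S) = 2*S² (f(S) = S*(2*S) = 2*S²)
f(2)*j(21) - n(-170, -120) = (2*2²)*21 - 1*5 = (2*4)*21 - 5 = 8*21 - 5 = 168 - 5 = 163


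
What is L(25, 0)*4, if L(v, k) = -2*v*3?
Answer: -600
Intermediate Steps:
L(v, k) = -6*v
L(25, 0)*4 = -6*25*4 = -150*4 = -600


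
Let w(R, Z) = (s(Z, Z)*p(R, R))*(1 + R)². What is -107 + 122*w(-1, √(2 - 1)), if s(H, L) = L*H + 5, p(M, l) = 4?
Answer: -107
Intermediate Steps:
s(H, L) = 5 + H*L (s(H, L) = H*L + 5 = 5 + H*L)
w(R, Z) = (1 + R)²*(20 + 4*Z²) (w(R, Z) = ((5 + Z*Z)*4)*(1 + R)² = ((5 + Z²)*4)*(1 + R)² = (20 + 4*Z²)*(1 + R)² = (1 + R)²*(20 + 4*Z²))
-107 + 122*w(-1, √(2 - 1)) = -107 + 122*(4*(1 - 1)²*(5 + (√(2 - 1))²)) = -107 + 122*(4*0²*(5 + (√1)²)) = -107 + 122*(4*0*(5 + 1²)) = -107 + 122*(4*0*(5 + 1)) = -107 + 122*(4*0*6) = -107 + 122*0 = -107 + 0 = -107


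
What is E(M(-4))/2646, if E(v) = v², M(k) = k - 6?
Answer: 50/1323 ≈ 0.037793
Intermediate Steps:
M(k) = -6 + k
E(M(-4))/2646 = (-6 - 4)²/2646 = (-10)²*(1/2646) = 100*(1/2646) = 50/1323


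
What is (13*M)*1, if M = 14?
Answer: 182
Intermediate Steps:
(13*M)*1 = (13*14)*1 = 182*1 = 182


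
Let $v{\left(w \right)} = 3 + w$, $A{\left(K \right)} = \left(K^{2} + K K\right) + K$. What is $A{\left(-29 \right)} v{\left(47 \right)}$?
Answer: $82650$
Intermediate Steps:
$A{\left(K \right)} = K + 2 K^{2}$ ($A{\left(K \right)} = \left(K^{2} + K^{2}\right) + K = 2 K^{2} + K = K + 2 K^{2}$)
$A{\left(-29 \right)} v{\left(47 \right)} = - 29 \left(1 + 2 \left(-29\right)\right) \left(3 + 47\right) = - 29 \left(1 - 58\right) 50 = \left(-29\right) \left(-57\right) 50 = 1653 \cdot 50 = 82650$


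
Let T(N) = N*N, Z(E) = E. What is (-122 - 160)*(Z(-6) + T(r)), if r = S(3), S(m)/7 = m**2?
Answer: -1117566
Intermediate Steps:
S(m) = 7*m**2
r = 63 (r = 7*3**2 = 7*9 = 63)
T(N) = N**2
(-122 - 160)*(Z(-6) + T(r)) = (-122 - 160)*(-6 + 63**2) = -282*(-6 + 3969) = -282*3963 = -1117566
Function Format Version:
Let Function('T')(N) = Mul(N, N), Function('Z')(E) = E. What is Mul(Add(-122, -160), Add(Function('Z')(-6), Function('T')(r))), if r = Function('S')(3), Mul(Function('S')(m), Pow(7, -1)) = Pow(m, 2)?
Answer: -1117566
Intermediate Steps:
Function('S')(m) = Mul(7, Pow(m, 2))
r = 63 (r = Mul(7, Pow(3, 2)) = Mul(7, 9) = 63)
Function('T')(N) = Pow(N, 2)
Mul(Add(-122, -160), Add(Function('Z')(-6), Function('T')(r))) = Mul(Add(-122, -160), Add(-6, Pow(63, 2))) = Mul(-282, Add(-6, 3969)) = Mul(-282, 3963) = -1117566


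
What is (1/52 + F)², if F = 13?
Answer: 458329/2704 ≈ 169.50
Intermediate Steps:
(1/52 + F)² = (1/52 + 13)² = (677/52)² = 458329/2704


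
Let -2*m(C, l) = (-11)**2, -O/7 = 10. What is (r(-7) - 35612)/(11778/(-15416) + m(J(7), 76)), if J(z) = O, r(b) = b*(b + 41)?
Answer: 276331800/472223 ≈ 585.17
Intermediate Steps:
r(b) = b*(41 + b)
O = -70 (O = -7*10 = -70)
J(z) = -70
m(C, l) = -121/2 (m(C, l) = -1/2*(-11)**2 = -1/2*121 = -121/2)
(r(-7) - 35612)/(11778/(-15416) + m(J(7), 76)) = (-7*(41 - 7) - 35612)/(11778/(-15416) - 121/2) = (-7*34 - 35612)/(11778*(-1/15416) - 121/2) = (-238 - 35612)/(-5889/7708 - 121/2) = -35850/(-472223/7708) = -35850*(-7708/472223) = 276331800/472223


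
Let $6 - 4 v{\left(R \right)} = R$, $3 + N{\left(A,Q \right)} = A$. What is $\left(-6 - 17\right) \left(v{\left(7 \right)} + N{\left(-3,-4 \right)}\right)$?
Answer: $\frac{575}{4} \approx 143.75$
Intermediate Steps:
$N{\left(A,Q \right)} = -3 + A$
$v{\left(R \right)} = \frac{3}{2} - \frac{R}{4}$
$\left(-6 - 17\right) \left(v{\left(7 \right)} + N{\left(-3,-4 \right)}\right) = \left(-6 - 17\right) \left(\left(\frac{3}{2} - \frac{7}{4}\right) - 6\right) = - 23 \left(\left(\frac{3}{2} - \frac{7}{4}\right) - 6\right) = - 23 \left(- \frac{1}{4} - 6\right) = \left(-23\right) \left(- \frac{25}{4}\right) = \frac{575}{4}$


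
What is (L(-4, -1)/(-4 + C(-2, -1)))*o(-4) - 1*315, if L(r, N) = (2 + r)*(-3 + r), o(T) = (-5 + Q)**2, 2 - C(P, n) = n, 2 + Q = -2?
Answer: -1449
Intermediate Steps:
Q = -4 (Q = -2 - 2 = -4)
C(P, n) = 2 - n
o(T) = 81 (o(T) = (-5 - 4)**2 = (-9)**2 = 81)
L(r, N) = (-3 + r)*(2 + r)
(L(-4, -1)/(-4 + C(-2, -1)))*o(-4) - 1*315 = ((-6 + (-4)**2 - 1*(-4))/(-4 + (2 - 1*(-1))))*81 - 1*315 = ((-6 + 16 + 4)/(-4 + (2 + 1)))*81 - 315 = (14/(-4 + 3))*81 - 315 = (14/(-1))*81 - 315 = (14*(-1))*81 - 315 = -14*81 - 315 = -1134 - 315 = -1449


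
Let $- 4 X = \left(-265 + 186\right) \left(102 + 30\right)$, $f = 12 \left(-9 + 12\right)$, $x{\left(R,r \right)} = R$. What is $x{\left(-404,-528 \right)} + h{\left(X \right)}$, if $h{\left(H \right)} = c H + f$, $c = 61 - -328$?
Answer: $1013755$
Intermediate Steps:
$c = 389$ ($c = 61 + 328 = 389$)
$f = 36$ ($f = 12 \cdot 3 = 36$)
$X = 2607$ ($X = - \frac{\left(-265 + 186\right) \left(102 + 30\right)}{4} = - \frac{\left(-79\right) 132}{4} = \left(- \frac{1}{4}\right) \left(-10428\right) = 2607$)
$h{\left(H \right)} = 36 + 389 H$ ($h{\left(H \right)} = 389 H + 36 = 36 + 389 H$)
$x{\left(-404,-528 \right)} + h{\left(X \right)} = -404 + \left(36 + 389 \cdot 2607\right) = -404 + \left(36 + 1014123\right) = -404 + 1014159 = 1013755$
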